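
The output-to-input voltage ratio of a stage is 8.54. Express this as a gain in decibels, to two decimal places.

For a voltage ratio, dB = 20·log₁₀(V₂/V₁).
20·log₁₀(8.54) = 18.63 dB.

18.63 dB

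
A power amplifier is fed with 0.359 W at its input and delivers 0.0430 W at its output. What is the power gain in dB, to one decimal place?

-9.2 dB

Power is a power quantity, so gain = 10·log₁₀(P_out/P_in).
10·log₁₀(0.0430/0.359) = 10·log₁₀(0.1198) = -9.2 dB.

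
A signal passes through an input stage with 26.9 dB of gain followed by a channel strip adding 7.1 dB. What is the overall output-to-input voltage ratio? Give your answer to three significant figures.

50.1

Net gain = 26.9 + 7.1 = 34.0 dB.
Voltage ratio = 10^(34.0/20) = 50.1.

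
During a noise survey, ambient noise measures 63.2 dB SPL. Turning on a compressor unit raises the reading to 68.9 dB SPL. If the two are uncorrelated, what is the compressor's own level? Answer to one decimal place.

67.5 dB SPL

Subtract intensities: L_src = 10·log₁₀(10^(L_total/10) − 10^(L_bg/10)).
L_src = 10·log₁₀(10^(68.9/10) − 10^(63.2/10)) = 10·log₁₀(5673000) = 67.5 dB SPL.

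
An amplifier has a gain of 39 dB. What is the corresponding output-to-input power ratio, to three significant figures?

7940

Power ratio = 10^(dB/10).
10^(39/10) = 10^(3.900) = 7940.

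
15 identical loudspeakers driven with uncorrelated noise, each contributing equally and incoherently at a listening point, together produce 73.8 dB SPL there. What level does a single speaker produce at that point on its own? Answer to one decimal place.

15 equal incoherent sources add 10·log₁₀(15) = 11.76 dB over one source.
L_one = 73.8 − 11.76 = 62.0 dB SPL.

62.0 dB SPL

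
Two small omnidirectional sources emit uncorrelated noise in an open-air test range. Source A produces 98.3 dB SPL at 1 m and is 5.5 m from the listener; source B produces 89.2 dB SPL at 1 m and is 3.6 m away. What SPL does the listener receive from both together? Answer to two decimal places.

At the listener: L_A = 98.3 − 20·log₁₀(5.5) = 83.493 dB; L_B = 89.2 − 20·log₁₀(3.6) = 78.074 dB.
Combined: 10·log₁₀(10^(83.493/10)+10^(78.074/10)) = 84.59 dB SPL.

84.59 dB SPL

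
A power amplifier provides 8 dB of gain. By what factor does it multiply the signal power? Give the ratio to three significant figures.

6.31

Power ratio = 10^(dB/10).
10^(8/10) = 10^(0.8000) = 6.31.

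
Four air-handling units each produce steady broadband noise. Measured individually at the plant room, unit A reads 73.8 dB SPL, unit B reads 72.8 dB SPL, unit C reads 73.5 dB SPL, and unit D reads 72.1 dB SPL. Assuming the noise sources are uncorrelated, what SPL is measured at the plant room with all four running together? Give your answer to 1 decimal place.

Uncorrelated sources add in intensity (power), not in dB.
L_total = 10·log₁₀(10^(73.8/10) + 10^(72.8/10) + 10^(73.5/10) + 10^(72.1/10)) = 10·log₁₀(81650000) = 79.1 dB SPL.

79.1 dB SPL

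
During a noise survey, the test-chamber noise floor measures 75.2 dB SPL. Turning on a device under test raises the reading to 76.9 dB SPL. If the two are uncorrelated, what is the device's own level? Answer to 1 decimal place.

Subtract intensities: L_src = 10·log₁₀(10^(L_total/10) − 10^(L_bg/10)).
L_src = 10·log₁₀(10^(76.9/10) − 10^(75.2/10)) = 10·log₁₀(15860000) = 72.0 dB SPL.

72.0 dB SPL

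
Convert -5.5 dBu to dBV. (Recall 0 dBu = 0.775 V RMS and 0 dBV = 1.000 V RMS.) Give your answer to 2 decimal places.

-7.71 dBV

The offset between the scales is 20·log₁₀(0.775/1.000) = −2.214 dB.
So dBV = -5.5 − 2.214 = -7.71 dBV.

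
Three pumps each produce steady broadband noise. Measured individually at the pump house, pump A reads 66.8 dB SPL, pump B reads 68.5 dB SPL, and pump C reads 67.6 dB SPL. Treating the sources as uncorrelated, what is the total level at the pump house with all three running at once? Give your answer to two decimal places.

Add the sources as powers (linear), then convert back to dB:
L_total = 10·log₁₀(10^(66.8/10) + 10^(68.5/10) + 10^(67.6/10)) = 10·log₁₀(17620000) = 72.46 dB SPL.

72.46 dB SPL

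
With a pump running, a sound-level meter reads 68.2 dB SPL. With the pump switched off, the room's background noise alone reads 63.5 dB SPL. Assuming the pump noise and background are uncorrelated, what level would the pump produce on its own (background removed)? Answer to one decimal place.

66.4 dB SPL

Remove the background by subtracting linear intensities:
L_src = 10·log₁₀(10^(68.2/10) − 10^(63.5/10)) = 10·log₁₀(4368000) = 66.4 dB SPL.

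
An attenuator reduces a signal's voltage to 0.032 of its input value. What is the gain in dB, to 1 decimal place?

Voltage is an amplitude quantity, so gain = 20·log₁₀(V_out/V_in).
20·log₁₀(0.032) = -29.9 dB.

-29.9 dB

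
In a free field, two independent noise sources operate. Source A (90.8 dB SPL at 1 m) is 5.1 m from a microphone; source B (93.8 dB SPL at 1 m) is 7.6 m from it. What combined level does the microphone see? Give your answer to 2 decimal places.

At the listener: L_A = 90.8 − 20·log₁₀(5.1) = 76.649 dB; L_B = 93.8 − 20·log₁₀(7.6) = 76.184 dB.
Combined: 10·log₁₀(10^(76.649/10)+10^(76.184/10)) = 79.43 dB SPL.

79.43 dB SPL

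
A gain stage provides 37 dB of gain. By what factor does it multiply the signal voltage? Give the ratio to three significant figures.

Voltage ratio = 10^(dB/20).
10^(37/20) = 10^(1.850) = 70.8.

70.8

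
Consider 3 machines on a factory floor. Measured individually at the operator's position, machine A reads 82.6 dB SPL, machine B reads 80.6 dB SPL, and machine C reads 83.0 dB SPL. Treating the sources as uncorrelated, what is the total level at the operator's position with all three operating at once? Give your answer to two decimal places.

Incoherent sources sum as intensities:
L_total = 10·log₁₀(10^(82.6/10) + 10^(80.6/10) + 10^(83.0/10)) = 10·log₁₀(496300000) = 86.96 dB SPL.

86.96 dB SPL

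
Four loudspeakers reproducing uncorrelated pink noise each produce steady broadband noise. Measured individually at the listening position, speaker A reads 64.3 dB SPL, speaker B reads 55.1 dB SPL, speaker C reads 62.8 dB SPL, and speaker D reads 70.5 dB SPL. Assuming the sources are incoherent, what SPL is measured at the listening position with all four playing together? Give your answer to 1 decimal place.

Uncorrelated sources add in intensity (power), not in dB.
L_total = 10·log₁₀(10^(64.3/10) + 10^(55.1/10) + 10^(62.8/10) + 10^(70.5/10)) = 10·log₁₀(16140000) = 72.1 dB SPL.

72.1 dB SPL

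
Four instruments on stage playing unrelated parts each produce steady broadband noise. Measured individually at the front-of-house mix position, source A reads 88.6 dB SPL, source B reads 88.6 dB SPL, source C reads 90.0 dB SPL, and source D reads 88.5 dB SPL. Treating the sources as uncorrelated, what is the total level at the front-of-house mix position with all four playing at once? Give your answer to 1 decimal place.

95.0 dB SPL

Add the sources as powers (linear), then convert back to dB:
L_total = 10·log₁₀(10^(88.6/10) + 10^(88.6/10) + 10^(90.0/10) + 10^(88.5/10)) = 10·log₁₀(3157000000) = 95.0 dB SPL.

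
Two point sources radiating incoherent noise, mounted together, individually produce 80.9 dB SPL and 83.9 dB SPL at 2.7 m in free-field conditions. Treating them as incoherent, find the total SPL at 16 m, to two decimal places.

70.21 dB SPL

Combined at 2.7 m: 10·log₁₀(10^(80.9/10)+10^(83.9/10)) = 85.664 dB SPL.
Then apply −20·log₁₀(16/2.7) = -15.455 dB → 70.21 dB SPL.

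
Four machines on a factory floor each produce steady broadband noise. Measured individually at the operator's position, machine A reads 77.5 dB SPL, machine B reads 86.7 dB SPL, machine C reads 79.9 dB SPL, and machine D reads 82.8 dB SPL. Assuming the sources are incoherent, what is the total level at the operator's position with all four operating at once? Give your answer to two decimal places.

Uncorrelated sources add in intensity (power), not in dB.
L_total = 10·log₁₀(10^(77.5/10) + 10^(86.7/10) + 10^(79.9/10) + 10^(82.8/10)) = 10·log₁₀(812200000) = 89.10 dB SPL.

89.10 dB SPL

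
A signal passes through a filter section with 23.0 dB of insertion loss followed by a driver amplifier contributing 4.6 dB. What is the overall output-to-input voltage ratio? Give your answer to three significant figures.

Net gain = (−23.0) + 4.6 = -18.4 dB.
Voltage ratio = 10^(-18.4/20) = 0.120.

0.120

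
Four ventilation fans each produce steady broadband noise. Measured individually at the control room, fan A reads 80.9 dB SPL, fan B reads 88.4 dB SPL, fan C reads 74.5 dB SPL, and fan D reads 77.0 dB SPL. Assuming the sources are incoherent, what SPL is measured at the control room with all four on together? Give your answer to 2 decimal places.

89.51 dB SPL

Incoherent sources sum as intensities:
L_total = 10·log₁₀(10^(80.9/10) + 10^(88.4/10) + 10^(74.5/10) + 10^(77.0/10)) = 10·log₁₀(893200000) = 89.51 dB SPL.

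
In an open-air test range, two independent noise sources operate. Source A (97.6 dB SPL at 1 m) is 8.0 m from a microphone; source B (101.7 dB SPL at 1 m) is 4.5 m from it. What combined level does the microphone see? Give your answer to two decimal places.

At the listener: L_A = 97.6 − 20·log₁₀(8.0) = 79.538 dB; L_B = 101.7 − 20·log₁₀(4.5) = 88.636 dB.
Combined: 10·log₁₀(10^(79.538/10)+10^(88.636/10)) = 89.14 dB SPL.

89.14 dB SPL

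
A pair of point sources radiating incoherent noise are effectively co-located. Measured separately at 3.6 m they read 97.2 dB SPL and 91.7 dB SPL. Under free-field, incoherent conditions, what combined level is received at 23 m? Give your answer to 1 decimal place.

82.2 dB SPL

Combined at 3.6 m: 10·log₁₀(10^(97.2/10)+10^(91.7/10)) = 98.28 dB SPL.
Then apply −20·log₁₀(23/3.6) = -16.11 dB → 82.2 dB SPL.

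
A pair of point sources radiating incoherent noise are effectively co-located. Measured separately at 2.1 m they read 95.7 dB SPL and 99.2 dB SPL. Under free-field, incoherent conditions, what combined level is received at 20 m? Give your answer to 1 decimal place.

Combined at 2.1 m: 10·log₁₀(10^(95.7/10)+10^(99.2/10)) = 100.80 dB SPL.
Then apply −20·log₁₀(20/2.1) = -19.58 dB → 81.2 dB SPL.

81.2 dB SPL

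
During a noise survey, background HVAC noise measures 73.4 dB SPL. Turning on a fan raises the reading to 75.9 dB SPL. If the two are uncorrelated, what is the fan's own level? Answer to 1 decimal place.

72.3 dB SPL

Background correction is a power subtraction:
L_src = 10·log₁₀(10^(75.9/10) − 10^(73.4/10)) = 10·log₁₀(17030000) = 72.3 dB SPL.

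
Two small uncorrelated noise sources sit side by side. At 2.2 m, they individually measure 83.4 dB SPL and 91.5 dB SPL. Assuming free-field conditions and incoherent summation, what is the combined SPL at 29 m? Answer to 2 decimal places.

69.73 dB SPL

Combined at 2.2 m: 10·log₁₀(10^(83.4/10)+10^(91.5/10)) = 92.125 dB SPL.
Then apply −20·log₁₀(29/2.2) = -22.400 dB → 69.73 dB SPL.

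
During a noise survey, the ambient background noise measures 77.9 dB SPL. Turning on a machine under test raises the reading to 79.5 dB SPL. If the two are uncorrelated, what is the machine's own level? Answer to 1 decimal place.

74.4 dB SPL

Remove the background by subtracting linear intensities:
L_src = 10·log₁₀(10^(79.5/10) − 10^(77.9/10)) = 10·log₁₀(27470000) = 74.4 dB SPL.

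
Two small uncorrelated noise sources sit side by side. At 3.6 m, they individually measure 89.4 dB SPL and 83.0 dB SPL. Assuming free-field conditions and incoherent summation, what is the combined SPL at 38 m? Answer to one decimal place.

Combined at 3.6 m: 10·log₁₀(10^(89.4/10)+10^(83.0/10)) = 90.30 dB SPL.
Then apply −20·log₁₀(38/3.6) = -20.47 dB → 69.8 dB SPL.

69.8 dB SPL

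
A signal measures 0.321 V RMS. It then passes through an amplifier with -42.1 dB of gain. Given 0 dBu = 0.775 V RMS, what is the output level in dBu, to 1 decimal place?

-49.8 dBu

Input level: 20·log₁₀(0.321/0.775) = -7.66 dBu.
Output: -7.66 − 42.1 = -49.8 dBu.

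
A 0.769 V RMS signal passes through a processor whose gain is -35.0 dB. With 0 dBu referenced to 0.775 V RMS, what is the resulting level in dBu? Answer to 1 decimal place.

Input level: 20·log₁₀(0.769/0.775) = -0.07 dBu.
Output: -0.07 − 35.0 = -35.1 dBu.

-35.1 dBu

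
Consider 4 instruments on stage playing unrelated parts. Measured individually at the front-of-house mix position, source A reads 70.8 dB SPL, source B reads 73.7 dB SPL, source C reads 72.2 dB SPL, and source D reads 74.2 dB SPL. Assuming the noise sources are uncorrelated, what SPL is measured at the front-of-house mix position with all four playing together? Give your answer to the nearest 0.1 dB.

Uncorrelated sources add in intensity (power), not in dB.
L_total = 10·log₁₀(10^(70.8/10) + 10^(73.7/10) + 10^(72.2/10) + 10^(74.2/10)) = 10·log₁₀(78360000) = 78.9 dB SPL.

78.9 dB SPL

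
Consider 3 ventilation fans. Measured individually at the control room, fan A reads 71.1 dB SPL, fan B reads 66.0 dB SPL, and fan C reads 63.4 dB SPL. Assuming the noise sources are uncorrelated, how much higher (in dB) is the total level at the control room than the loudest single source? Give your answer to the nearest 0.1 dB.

Incoherent sources sum as intensities:
L_total = 10·log₁₀(10^(71.1/10) + 10^(66.0/10) + 10^(63.4/10)) = 72.80 dB SPL.
Excess over the loudest (71.1 dB): 72.80 − 71.1 = 1.7 dB.

1.7 dB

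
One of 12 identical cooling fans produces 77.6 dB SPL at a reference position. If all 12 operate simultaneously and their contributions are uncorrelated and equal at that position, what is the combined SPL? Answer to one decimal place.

88.4 dB SPL

12 equal incoherent sources raise the level by 10·log₁₀(12) = 10.79 dB.
L_total = 77.6 + 10.79 = 88.4 dB SPL.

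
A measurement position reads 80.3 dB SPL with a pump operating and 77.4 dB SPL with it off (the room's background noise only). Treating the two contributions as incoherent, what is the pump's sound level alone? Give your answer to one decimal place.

77.2 dB SPL

Subtract intensities: L_src = 10·log₁₀(10^(L_total/10) − 10^(L_bg/10)).
L_src = 10·log₁₀(10^(80.3/10) − 10^(77.4/10)) = 10·log₁₀(52200000) = 77.2 dB SPL.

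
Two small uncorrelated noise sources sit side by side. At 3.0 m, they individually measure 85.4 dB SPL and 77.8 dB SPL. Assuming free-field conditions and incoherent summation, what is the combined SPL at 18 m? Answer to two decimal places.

Combined at 3.0 m: 10·log₁₀(10^(85.4/10)+10^(77.8/10)) = 86.096 dB SPL.
Then apply −20·log₁₀(18/3.0) = -15.563 dB → 70.53 dB SPL.

70.53 dB SPL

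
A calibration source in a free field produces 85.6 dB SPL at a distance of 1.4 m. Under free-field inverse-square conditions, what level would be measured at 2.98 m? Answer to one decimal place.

79.0 dB SPL

Free-field point source: level drops by 20·log₁₀ of the distance ratio.
ΔL = −20·log₁₀(2.98/1.4) = -6.56 dB, so L₂ = 85.6 + (-6.56) = 79.0 dB SPL.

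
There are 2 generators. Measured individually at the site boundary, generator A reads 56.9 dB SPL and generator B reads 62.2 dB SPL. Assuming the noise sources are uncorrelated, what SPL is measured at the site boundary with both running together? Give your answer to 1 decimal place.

63.3 dB SPL

Add the sources as powers (linear), then convert back to dB:
L_total = 10·log₁₀(10^(56.9/10) + 10^(62.2/10)) = 10·log₁₀(2149000) = 63.3 dB SPL.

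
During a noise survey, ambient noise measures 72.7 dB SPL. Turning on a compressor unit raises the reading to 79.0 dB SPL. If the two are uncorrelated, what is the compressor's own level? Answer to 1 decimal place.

Subtract intensities: L_src = 10·log₁₀(10^(L_total/10) − 10^(L_bg/10)).
L_src = 10·log₁₀(10^(79.0/10) − 10^(72.7/10)) = 10·log₁₀(60810000) = 77.8 dB SPL.

77.8 dB SPL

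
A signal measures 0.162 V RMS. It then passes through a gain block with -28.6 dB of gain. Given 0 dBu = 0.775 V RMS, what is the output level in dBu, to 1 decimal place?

Input level: 20·log₁₀(0.162/0.775) = -13.60 dBu.
Output: -13.60 − 28.6 = -42.2 dBu.

-42.2 dBu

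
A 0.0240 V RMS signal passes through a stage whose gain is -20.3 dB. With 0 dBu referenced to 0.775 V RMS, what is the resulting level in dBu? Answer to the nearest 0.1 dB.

-50.5 dBu

Input level: 20·log₁₀(0.0240/0.775) = -30.18 dBu.
Output: -30.18 − 20.3 = -50.5 dBu.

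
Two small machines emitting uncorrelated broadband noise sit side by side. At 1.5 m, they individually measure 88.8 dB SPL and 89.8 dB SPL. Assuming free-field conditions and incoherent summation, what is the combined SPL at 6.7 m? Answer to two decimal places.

79.34 dB SPL

Combined at 1.5 m: 10·log₁₀(10^(88.8/10)+10^(89.8/10)) = 92.339 dB SPL.
Then apply −20·log₁₀(6.7/1.5) = -13.000 dB → 79.34 dB SPL.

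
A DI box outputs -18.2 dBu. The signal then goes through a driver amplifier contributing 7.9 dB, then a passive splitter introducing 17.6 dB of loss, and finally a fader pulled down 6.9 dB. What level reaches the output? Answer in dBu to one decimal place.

Cascaded gains and losses add directly in dB.
-18.2 + 7.9 − 17.6 − 6.9 = -34.8 dBu.

-34.8 dBu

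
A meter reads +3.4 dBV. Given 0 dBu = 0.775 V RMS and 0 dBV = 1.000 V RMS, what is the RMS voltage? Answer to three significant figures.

V = 1.000 V × 10^(+3.4/20).
= 1.000 × 1.479 = 1.48 V.

1.48 V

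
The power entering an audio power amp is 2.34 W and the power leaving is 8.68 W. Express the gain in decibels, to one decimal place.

Power is a power quantity, so gain = 10·log₁₀(P_out/P_in).
10·log₁₀(8.68/2.34) = 10·log₁₀(3.709) = 5.7 dB.

5.7 dB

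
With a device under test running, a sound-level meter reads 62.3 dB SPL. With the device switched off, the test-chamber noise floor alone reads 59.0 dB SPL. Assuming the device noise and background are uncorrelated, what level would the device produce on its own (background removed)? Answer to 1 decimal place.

59.6 dB SPL

Background correction is a power subtraction:
L_src = 10·log₁₀(10^(62.3/10) − 10^(59.0/10)) = 10·log₁₀(903900) = 59.6 dB SPL.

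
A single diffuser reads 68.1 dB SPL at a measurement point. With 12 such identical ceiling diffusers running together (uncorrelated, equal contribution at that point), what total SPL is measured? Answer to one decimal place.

12 equal incoherent sources raise the level by 10·log₁₀(12) = 10.79 dB.
L_total = 68.1 + 10.79 = 78.9 dB SPL.

78.9 dB SPL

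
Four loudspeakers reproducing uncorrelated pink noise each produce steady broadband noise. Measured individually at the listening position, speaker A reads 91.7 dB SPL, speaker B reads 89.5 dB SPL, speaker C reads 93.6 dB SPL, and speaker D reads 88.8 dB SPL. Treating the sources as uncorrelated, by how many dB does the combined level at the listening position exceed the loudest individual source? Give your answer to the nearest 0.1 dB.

3.7 dB

Incoherent sources sum as intensities:
L_total = 10·log₁₀(10^(91.7/10) + 10^(89.5/10) + 10^(93.6/10) + 10^(88.8/10)) = 97.34 dB SPL.
Excess over the loudest (93.6 dB): 97.34 − 93.6 = 3.7 dB.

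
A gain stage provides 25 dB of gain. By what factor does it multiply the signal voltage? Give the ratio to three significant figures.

17.8

Voltage ratio = 10^(dB/20).
10^(25/20) = 10^(1.250) = 17.8.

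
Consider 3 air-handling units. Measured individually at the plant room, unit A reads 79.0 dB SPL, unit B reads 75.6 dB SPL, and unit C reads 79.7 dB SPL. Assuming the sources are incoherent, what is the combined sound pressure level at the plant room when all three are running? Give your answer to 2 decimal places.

Incoherent sources sum as intensities:
L_total = 10·log₁₀(10^(79.0/10) + 10^(75.6/10) + 10^(79.7/10)) = 10·log₁₀(209100000) = 83.20 dB SPL.

83.20 dB SPL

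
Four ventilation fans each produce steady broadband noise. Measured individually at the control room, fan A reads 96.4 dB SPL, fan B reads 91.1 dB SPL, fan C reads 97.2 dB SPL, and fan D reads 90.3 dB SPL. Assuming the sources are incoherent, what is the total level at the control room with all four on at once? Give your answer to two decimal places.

100.78 dB SPL

Uncorrelated sources add in intensity (power), not in dB.
L_total = 10·log₁₀(10^(96.4/10) + 10^(91.1/10) + 10^(97.2/10) + 10^(90.3/10)) = 10·log₁₀(11973000000) = 100.78 dB SPL.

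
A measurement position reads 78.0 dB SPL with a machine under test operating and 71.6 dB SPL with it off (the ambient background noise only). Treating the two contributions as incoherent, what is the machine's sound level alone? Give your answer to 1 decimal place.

Background correction is a power subtraction:
L_src = 10·log₁₀(10^(78.0/10) − 10^(71.6/10)) = 10·log₁₀(48640000) = 76.9 dB SPL.

76.9 dB SPL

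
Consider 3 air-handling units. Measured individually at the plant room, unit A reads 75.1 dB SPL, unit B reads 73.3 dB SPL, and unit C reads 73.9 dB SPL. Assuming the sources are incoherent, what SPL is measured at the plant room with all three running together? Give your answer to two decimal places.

Incoherent sources sum as intensities:
L_total = 10·log₁₀(10^(75.1/10) + 10^(73.3/10) + 10^(73.9/10)) = 10·log₁₀(78290000) = 78.94 dB SPL.

78.94 dB SPL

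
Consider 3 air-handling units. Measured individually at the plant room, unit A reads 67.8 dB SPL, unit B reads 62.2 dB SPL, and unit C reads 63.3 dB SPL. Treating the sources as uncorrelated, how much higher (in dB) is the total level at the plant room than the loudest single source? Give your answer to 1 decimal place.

2.1 dB

Incoherent sources sum as intensities:
L_total = 10·log₁₀(10^(67.8/10) + 10^(62.2/10) + 10^(63.3/10)) = 69.92 dB SPL.
Excess over the loudest (67.8 dB): 69.92 − 67.8 = 2.1 dB.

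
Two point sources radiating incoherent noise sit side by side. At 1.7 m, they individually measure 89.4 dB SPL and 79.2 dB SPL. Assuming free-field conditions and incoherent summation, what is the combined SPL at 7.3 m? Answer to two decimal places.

Combined at 1.7 m: 10·log₁₀(10^(89.4/10)+10^(79.2/10)) = 89.796 dB SPL.
Then apply −20·log₁₀(7.3/1.7) = -12.657 dB → 77.14 dB SPL.

77.14 dB SPL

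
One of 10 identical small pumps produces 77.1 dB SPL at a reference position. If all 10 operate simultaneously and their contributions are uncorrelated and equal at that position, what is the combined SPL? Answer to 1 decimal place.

10 equal incoherent sources raise the level by 10·log₁₀(10) = 10.00 dB.
L_total = 77.1 + 10.00 = 87.1 dB SPL.

87.1 dB SPL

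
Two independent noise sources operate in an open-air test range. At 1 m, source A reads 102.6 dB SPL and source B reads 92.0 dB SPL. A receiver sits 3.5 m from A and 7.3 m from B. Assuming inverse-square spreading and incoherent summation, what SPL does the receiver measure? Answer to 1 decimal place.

At the listener: L_A = 102.6 − 20·log₁₀(3.5) = 91.72 dB; L_B = 92.0 − 20·log₁₀(7.3) = 74.73 dB.
Combined: 10·log₁₀(10^(91.72/10)+10^(74.73/10)) = 91.8 dB SPL.

91.8 dB SPL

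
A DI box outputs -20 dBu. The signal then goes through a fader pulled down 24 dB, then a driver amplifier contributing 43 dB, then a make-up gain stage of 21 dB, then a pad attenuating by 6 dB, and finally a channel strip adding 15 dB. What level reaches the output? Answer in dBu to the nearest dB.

+29 dBu

Cascaded gains and losses add directly in dB.
-20 − 24 + 43 + 21 − 6 + 15 = +29 dBu.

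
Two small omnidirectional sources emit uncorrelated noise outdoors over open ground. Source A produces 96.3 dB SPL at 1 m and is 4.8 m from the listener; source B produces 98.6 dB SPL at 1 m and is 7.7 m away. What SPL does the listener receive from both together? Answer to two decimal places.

84.88 dB SPL

At the listener: L_A = 96.3 − 20·log₁₀(4.8) = 82.675 dB; L_B = 98.6 − 20·log₁₀(7.7) = 80.870 dB.
Combined: 10·log₁₀(10^(82.675/10)+10^(80.870/10)) = 84.88 dB SPL.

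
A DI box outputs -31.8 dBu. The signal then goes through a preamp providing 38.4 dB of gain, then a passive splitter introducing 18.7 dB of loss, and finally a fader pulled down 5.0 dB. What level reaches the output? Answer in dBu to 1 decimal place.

-17.1 dBu

Cascaded gains and losses add directly in dB.
-31.8 + 38.4 − 18.7 − 5.0 = -17.1 dBu.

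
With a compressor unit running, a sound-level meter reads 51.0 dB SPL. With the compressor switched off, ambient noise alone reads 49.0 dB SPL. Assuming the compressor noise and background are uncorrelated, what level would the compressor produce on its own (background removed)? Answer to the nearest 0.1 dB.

46.7 dB SPL

Remove the background by subtracting linear intensities:
L_src = 10·log₁₀(10^(51.0/10) − 10^(49.0/10)) = 10·log₁₀(46460) = 46.7 dB SPL.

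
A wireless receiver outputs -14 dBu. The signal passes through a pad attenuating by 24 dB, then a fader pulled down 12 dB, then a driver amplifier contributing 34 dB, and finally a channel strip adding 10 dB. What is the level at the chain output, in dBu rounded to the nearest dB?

-6 dBu

Cascaded gains and losses add directly in dB.
-14 − 24 − 12 + 34 + 10 = -6 dBu.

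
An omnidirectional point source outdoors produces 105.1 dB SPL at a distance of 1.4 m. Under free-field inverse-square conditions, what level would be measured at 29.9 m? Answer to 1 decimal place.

Free-field point source: level drops by 20·log₁₀ of the distance ratio.
ΔL = −20·log₁₀(29.9/1.4) = -26.59 dB, so L₂ = 105.1 + (-26.59) = 78.5 dB SPL.

78.5 dB SPL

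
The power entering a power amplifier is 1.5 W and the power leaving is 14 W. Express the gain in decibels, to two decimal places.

Power ratio → dB uses the 10·log₁₀ form:
10·log₁₀(14/1.5) = 10·log₁₀(9.333) = 9.70 dB.

9.70 dB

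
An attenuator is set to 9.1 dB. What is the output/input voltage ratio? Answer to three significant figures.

0.351

Voltage ratio = 10^(dB/20).
10^(-9.1/20) = 10^(-0.4550) = 0.351.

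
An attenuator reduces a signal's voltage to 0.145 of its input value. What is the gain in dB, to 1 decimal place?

Voltage is an amplitude quantity, so gain = 20·log₁₀(V_out/V_in).
20·log₁₀(0.145) = -16.8 dB.

-16.8 dB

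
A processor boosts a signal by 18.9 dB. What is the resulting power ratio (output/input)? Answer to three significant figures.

Power ratio = 10^(dB/10).
10^(18.9/10) = 10^(1.890) = 77.6.

77.6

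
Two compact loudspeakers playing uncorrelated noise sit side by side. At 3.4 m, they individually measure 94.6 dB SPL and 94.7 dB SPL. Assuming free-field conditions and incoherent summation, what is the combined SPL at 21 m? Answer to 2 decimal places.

81.85 dB SPL

Combined at 3.4 m: 10·log₁₀(10^(94.6/10)+10^(94.7/10)) = 97.661 dB SPL.
Then apply −20·log₁₀(21/3.4) = -15.815 dB → 81.85 dB SPL.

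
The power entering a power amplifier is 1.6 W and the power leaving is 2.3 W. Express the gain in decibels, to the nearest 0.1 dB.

Power is a power quantity, so gain = 10·log₁₀(P_out/P_in).
10·log₁₀(2.3/1.6) = 10·log₁₀(1.437) = 1.6 dB.

1.6 dB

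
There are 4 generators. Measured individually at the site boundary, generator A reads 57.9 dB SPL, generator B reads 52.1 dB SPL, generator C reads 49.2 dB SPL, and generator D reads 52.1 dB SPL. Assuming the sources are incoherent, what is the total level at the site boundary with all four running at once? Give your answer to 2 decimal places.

Uncorrelated sources add in intensity (power), not in dB.
L_total = 10·log₁₀(10^(57.9/10) + 10^(52.1/10) + 10^(49.2/10) + 10^(52.1/10)) = 10·log₁₀(1024000) = 60.10 dB SPL.

60.10 dB SPL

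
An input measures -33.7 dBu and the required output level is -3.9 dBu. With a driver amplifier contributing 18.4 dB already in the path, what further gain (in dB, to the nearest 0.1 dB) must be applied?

11.4 dB

The required make-up gain is the shortfall in the dB sum.
G = -3.9 − (-33.7) − 18.4 = 11.4 dB.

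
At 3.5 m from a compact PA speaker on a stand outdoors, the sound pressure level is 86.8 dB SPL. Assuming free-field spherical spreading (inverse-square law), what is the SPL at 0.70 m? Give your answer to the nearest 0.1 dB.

Free-field point source: level drops by 20·log₁₀ of the distance ratio.
ΔL = −20·log₁₀(0.70/3.5) = 13.98 dB, so L₂ = 86.8 + (13.98) = 100.8 dB SPL.

100.8 dB SPL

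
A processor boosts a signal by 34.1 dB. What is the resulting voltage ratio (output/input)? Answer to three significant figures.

Voltage ratio = 10^(dB/20).
10^(34.1/20) = 10^(1.705) = 50.7.

50.7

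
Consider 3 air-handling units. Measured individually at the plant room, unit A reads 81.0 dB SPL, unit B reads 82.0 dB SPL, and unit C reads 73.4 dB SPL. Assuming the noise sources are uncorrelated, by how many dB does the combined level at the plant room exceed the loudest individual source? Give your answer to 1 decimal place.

2.9 dB

Incoherent sources sum as intensities:
L_total = 10·log₁₀(10^(81.0/10) + 10^(82.0/10) + 10^(73.4/10)) = 84.86 dB SPL.
Excess over the loudest (82.0 dB): 84.86 − 82.0 = 2.9 dB.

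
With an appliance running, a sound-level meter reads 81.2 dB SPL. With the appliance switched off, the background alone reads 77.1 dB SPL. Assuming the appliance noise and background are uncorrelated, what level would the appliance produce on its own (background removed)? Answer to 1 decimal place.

79.1 dB SPL

Subtract intensities: L_src = 10·log₁₀(10^(L_total/10) − 10^(L_bg/10)).
L_src = 10·log₁₀(10^(81.2/10) − 10^(77.1/10)) = 10·log₁₀(80540000) = 79.1 dB SPL.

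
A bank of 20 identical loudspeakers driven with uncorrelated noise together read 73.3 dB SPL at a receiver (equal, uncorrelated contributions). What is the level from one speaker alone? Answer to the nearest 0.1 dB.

60.3 dB SPL

20 equal incoherent sources add 10·log₁₀(20) = 13.01 dB over one source.
L_one = 73.3 − 13.01 = 60.3 dB SPL.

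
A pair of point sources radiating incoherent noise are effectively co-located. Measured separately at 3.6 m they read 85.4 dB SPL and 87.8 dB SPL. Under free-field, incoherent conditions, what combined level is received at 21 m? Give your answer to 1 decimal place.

74.5 dB SPL

Combined at 3.6 m: 10·log₁₀(10^(85.4/10)+10^(87.8/10)) = 89.77 dB SPL.
Then apply −20·log₁₀(21/3.6) = -15.32 dB → 74.5 dB SPL.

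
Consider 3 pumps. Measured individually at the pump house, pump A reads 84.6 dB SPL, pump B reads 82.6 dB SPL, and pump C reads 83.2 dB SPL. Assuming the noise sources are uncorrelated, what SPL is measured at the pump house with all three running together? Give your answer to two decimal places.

Add the sources as powers (linear), then convert back to dB:
L_total = 10·log₁₀(10^(84.6/10) + 10^(82.6/10) + 10^(83.2/10)) = 10·log₁₀(679300000) = 88.32 dB SPL.

88.32 dB SPL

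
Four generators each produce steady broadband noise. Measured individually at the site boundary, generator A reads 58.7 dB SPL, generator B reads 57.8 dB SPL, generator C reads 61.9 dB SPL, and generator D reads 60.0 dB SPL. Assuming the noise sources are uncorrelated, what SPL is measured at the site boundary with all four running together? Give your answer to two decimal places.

65.90 dB SPL

Incoherent sources sum as intensities:
L_total = 10·log₁₀(10^(58.7/10) + 10^(57.8/10) + 10^(61.9/10) + 10^(60.0/10)) = 10·log₁₀(3893000) = 65.90 dB SPL.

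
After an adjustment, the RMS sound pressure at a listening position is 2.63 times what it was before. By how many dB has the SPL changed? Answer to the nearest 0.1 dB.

SPL change from a pressure ratio uses the 20·log₁₀ form:
20·log₁₀(2.63) = 8.4 dB.

8.4 dB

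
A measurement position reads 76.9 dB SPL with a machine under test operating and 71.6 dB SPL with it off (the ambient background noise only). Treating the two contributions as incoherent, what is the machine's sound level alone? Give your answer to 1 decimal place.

Background correction is a power subtraction:
L_src = 10·log₁₀(10^(76.9/10) − 10^(71.6/10)) = 10·log₁₀(34520000) = 75.4 dB SPL.

75.4 dB SPL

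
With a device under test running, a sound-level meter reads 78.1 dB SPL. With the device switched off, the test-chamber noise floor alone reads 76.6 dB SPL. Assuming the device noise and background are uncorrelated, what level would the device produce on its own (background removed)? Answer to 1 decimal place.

Remove the background by subtracting linear intensities:
L_src = 10·log₁₀(10^(78.1/10) − 10^(76.6/10)) = 10·log₁₀(18860000) = 72.8 dB SPL.

72.8 dB SPL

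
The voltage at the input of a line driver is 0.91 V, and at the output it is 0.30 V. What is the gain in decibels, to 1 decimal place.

-9.6 dB

For a voltage ratio, dB = 20·log₁₀(V₂/V₁).
20·log₁₀(0.30/0.91) = 20·log₁₀(0.3297) = -9.6 dB.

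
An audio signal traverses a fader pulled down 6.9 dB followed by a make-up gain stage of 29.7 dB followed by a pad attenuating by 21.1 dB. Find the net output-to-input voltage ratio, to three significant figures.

Net gain = (−6.9) + 29.7 + (−21.1) = 1.7 dB.
Voltage ratio = 10^(1.7/20) = 1.22.

1.22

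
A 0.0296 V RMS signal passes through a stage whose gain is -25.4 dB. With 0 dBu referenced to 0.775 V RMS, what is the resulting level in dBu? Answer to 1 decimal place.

Input level: 20·log₁₀(0.0296/0.775) = -28.36 dBu.
Output: -28.36 − 25.4 = -53.8 dBu.

-53.8 dBu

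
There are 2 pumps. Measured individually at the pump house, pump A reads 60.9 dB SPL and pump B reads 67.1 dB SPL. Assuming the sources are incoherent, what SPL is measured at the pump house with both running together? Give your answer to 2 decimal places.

68.03 dB SPL

Uncorrelated sources add in intensity (power), not in dB.
L_total = 10·log₁₀(10^(60.9/10) + 10^(67.1/10)) = 10·log₁₀(6359000) = 68.03 dB SPL.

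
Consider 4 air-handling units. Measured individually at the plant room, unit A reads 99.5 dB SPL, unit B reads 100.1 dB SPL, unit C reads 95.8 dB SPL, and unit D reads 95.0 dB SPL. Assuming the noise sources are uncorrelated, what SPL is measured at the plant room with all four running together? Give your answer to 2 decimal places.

104.17 dB SPL

Uncorrelated sources add in intensity (power), not in dB.
L_total = 10·log₁₀(10^(99.5/10) + 10^(100.1/10) + 10^(95.8/10) + 10^(95.0/10)) = 10·log₁₀(26110000000) = 104.17 dB SPL.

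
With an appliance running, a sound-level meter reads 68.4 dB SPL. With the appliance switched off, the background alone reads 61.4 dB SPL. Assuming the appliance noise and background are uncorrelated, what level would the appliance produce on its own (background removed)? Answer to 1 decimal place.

67.4 dB SPL

Subtract intensities: L_src = 10·log₁₀(10^(L_total/10) − 10^(L_bg/10)).
L_src = 10·log₁₀(10^(68.4/10) − 10^(61.4/10)) = 10·log₁₀(5538000) = 67.4 dB SPL.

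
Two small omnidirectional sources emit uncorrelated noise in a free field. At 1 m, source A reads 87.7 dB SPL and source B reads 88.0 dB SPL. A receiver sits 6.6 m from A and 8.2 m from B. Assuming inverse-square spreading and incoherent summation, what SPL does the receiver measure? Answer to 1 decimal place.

73.6 dB SPL

At the listener: L_A = 87.7 − 20·log₁₀(6.6) = 71.31 dB; L_B = 88.0 − 20·log₁₀(8.2) = 69.72 dB.
Combined: 10·log₁₀(10^(71.31/10)+10^(69.72/10)) = 73.6 dB SPL.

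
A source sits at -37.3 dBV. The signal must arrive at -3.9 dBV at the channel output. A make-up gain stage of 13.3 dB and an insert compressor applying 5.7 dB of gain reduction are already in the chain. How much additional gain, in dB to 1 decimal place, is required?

25.8 dB

The required make-up gain is the shortfall in the dB sum.
G = -3.9 − (-37.3) − 13.3 + 5.7 = 25.8 dB.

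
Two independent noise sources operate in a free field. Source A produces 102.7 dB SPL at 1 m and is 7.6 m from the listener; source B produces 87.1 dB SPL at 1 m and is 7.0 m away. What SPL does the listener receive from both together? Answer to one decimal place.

At the listener: L_A = 102.7 − 20·log₁₀(7.6) = 85.08 dB; L_B = 87.1 − 20·log₁₀(7.0) = 70.20 dB.
Combined: 10·log₁₀(10^(85.08/10)+10^(70.20/10)) = 85.2 dB SPL.

85.2 dB SPL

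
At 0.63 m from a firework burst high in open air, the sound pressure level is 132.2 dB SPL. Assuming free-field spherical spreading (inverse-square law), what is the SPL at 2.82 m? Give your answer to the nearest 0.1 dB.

119.2 dB SPL

Free-field point source: level drops by 20·log₁₀ of the distance ratio.
ΔL = −20·log₁₀(2.82/0.63) = -13.02 dB, so L₂ = 132.2 + (-13.02) = 119.2 dB SPL.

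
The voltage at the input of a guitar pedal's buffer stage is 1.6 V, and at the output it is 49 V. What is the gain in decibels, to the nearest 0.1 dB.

29.7 dB

For a voltage ratio, dB = 20·log₁₀(V₂/V₁).
20·log₁₀(49/1.6) = 20·log₁₀(30.62) = 29.7 dB.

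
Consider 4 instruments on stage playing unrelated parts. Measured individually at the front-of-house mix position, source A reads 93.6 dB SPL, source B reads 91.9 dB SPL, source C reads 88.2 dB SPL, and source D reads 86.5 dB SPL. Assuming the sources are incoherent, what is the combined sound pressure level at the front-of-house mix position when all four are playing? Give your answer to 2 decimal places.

96.94 dB SPL

Add the sources as powers (linear), then convert back to dB:
L_total = 10·log₁₀(10^(93.6/10) + 10^(91.9/10) + 10^(88.2/10) + 10^(86.5/10)) = 10·log₁₀(4947000000) = 96.94 dB SPL.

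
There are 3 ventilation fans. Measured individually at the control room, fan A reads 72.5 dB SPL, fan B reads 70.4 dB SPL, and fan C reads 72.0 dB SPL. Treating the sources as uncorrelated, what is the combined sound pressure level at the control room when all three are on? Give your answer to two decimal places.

76.49 dB SPL

Uncorrelated sources add in intensity (power), not in dB.
L_total = 10·log₁₀(10^(72.5/10) + 10^(70.4/10) + 10^(72.0/10)) = 10·log₁₀(44600000) = 76.49 dB SPL.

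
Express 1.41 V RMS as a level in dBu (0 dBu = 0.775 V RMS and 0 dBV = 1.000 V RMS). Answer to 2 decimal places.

+5.20 dBu

dBu = 20·log₁₀(V / 0.775 V).
20·log₁₀(1.41/0.775) = +5.20 dBu.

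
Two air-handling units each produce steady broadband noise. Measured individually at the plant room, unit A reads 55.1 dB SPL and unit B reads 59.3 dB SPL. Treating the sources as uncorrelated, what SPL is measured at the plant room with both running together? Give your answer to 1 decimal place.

60.7 dB SPL

Incoherent sources sum as intensities:
L_total = 10·log₁₀(10^(55.1/10) + 10^(59.3/10)) = 10·log₁₀(1175000) = 60.7 dB SPL.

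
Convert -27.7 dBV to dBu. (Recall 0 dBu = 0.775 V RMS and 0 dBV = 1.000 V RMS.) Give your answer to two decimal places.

The offset between the scales is 20·log₁₀(0.775/1.000) = −2.214 dB.
So dBu = -27.7 + 2.214 = -25.49 dBu.

-25.49 dBu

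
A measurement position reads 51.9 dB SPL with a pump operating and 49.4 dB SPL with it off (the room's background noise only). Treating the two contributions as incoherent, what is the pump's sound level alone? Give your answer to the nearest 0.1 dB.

Remove the background by subtracting linear intensities:
L_src = 10·log₁₀(10^(51.9/10) − 10^(49.4/10)) = 10·log₁₀(67790) = 48.3 dB SPL.

48.3 dB SPL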